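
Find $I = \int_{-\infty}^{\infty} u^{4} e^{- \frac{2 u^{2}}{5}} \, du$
$\frac{75 \sqrt{10} \sqrt{\pi}}{32}$

Begin with the known integral
$$J(a) = \int_{-\infty}^{\infty} e^{- a u^{2}} \, du = \frac{\sqrt{\pi}}{\sqrt{a}}.$$

Differentiating under the integral sign brings down a factor of $(-u^2)$:
$$\frac{dJ}{da} = \int_{-\infty}^{\infty} - u^{2} e^{- a u^{2}} \, du = - \frac{\sqrt{\pi}}{2 a^{\frac{3}{2}}}.$$

Repeating twice in total — each differentiation brings down another $(-u^2)$ — gives
$$\frac{d^{2}J}{da^{2}} = \int_{-\infty}^{\infty} u^{4} e^{- a u^{2}} \, du = \frac{3 \sqrt{\pi}}{4 a^{\frac{5}{2}}},$$
and the integrand here is exactly the target integrand, so $I = \frac{3 \sqrt{\pi}}{4 a^{\frac{5}{2}}}$.

Setting $a = \frac{2}{5}$:
$$I = \frac{75 \sqrt{10} \sqrt{\pi}}{32}.$$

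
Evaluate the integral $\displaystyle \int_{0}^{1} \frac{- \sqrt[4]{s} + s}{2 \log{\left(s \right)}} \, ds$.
$- \frac{\log{\left(5 \right)}}{2} + \frac{3 \log{\left(2 \right)}}{2}$

Replace the exponent $1$ by a parameter $a$: let $I(a) = \int_{0}^{1} \frac{- \sqrt[4]{s} + s^{a}}{2 \log{\left(s \right)}} \, ds$.

Since $\dfrac{\partial}{\partial a}\,s^{a} = s^{a} \ln s$, the $\ln s$ in the denominator cancels and
$$\frac{dI}{da} = \int_{0}^{1} \frac{1}{2} s^{a} \, ds = \frac{1}{2} \left[\frac{s^{a+1}}{a+1}\right]_0^1 = \frac{1}{2 \left(a + 1\right)}.$$

Integrating with respect to $a$ gives $I(a) = \frac{\log{\left(a + 1 \right)}}{2} - \frac{\log{\left(5 \right)}}{2} + \log{\left(2 \right)} + C$.

At $a = \frac{1}{4}$ the integrand is identically $0$, so $I(\frac{1}{4}) = 0$. The closed form gives $0$, hence $C = 0$.

Setting $a = 1$:
$$I = - \frac{\log{\left(5 \right)}}{2} + \frac{3 \log{\left(2 \right)}}{2}.$$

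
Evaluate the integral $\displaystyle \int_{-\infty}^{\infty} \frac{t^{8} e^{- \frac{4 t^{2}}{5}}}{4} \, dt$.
$\frac{65625 \sqrt{5} \sqrt{\pi}}{32768}$

Begin with the known integral
$$J(a) = \int_{-\infty}^{\infty} \frac{e^{- a t^{2}}}{4} \, dt = \frac{\sqrt{\pi}}{4 \sqrt{a}}.$$

Differentiating under the integral sign brings down a factor of $(-t^2)$:
$$\frac{dJ}{da} = \int_{-\infty}^{\infty} - \frac{t^{2} e^{- a t^{2}}}{4} \, dt = - \frac{\sqrt{\pi}}{8 a^{\frac{3}{2}}}.$$

Repeating $4$ times in total — each differentiation brings down another $(-t^2)$ — gives
$$\frac{d^{4}J}{da^{4}} = \int_{-\infty}^{\infty} \frac{t^{8} e^{- a t^{2}}}{4} \, dt = \frac{105 \sqrt{\pi}}{64 a^{\frac{9}{2}}},$$
and the integrand here is exactly the target integrand, so $I = \frac{105 \sqrt{\pi}}{64 a^{\frac{9}{2}}}$.

Setting $a = \frac{4}{5}$:
$$I = \frac{65625 \sqrt{5} \sqrt{\pi}}{32768}.$$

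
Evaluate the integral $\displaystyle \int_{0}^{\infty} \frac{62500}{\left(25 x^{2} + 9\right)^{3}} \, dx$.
$\frac{3125 \pi}{324}$

Start from the standard arctangent integral
$$J(a) = \int_{0}^{\infty} \frac{4}{a^{2} + x^{2}} \, dx = \frac{2 \pi}{a}.$$

Differentiating under the integral sign with respect to $a$,
$$\frac{dJ}{da} = \int_{0}^{\infty} - \frac{8 a}{\left(a^{2} + x^{2}\right)^{2}} \, dx = - \frac{2 \pi}{a^{2}},$$
so $\int_{0}^{\infty} \frac{4}{\left(a^{2} + x^{2}\right)^{2}} \, dx = \frac{\pi}{a^{3}}$.

Repeating — each differentiation of $1/(x^2+a^2)^j$ produces $-2ja/(x^2+a^2)^{j+1}$ — and dividing through by $-2ja$ at each step yields, after $2$ differentiations in total,
$$\int_{0}^{\infty} \frac{4}{\left(a^{2} + x^{2}\right)^{3}} \, dx = \frac{3 \pi}{4 a^{5}}.$$

Setting $a = \frac{3}{5}$:
$$I = \frac{3125 \pi}{324}.$$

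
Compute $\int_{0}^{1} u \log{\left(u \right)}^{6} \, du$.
$\frac{45}{8}$

Begin with the known integral
$$J(a) = \int_{0}^{1} u^{a} \, du = \frac{1}{a + 1}.$$

Differentiating under the integral sign brings down a factor of $\ln u$:
$$\frac{dJ}{da} = \int_{0}^{1} u^{a} \log{\left(u \right)} \, du = - \frac{1}{\left(a + 1\right)^{2}}.$$

Repeating $6$ times in total — each differentiation brings down another $\ln u$ — gives
$$\frac{d^{6}J}{da^{6}} = \int_{0}^{1} u^{a} \log{\left(u \right)}^{6} \, du = \frac{720}{\left(a + 1\right)^{7}},$$
and the integrand here is exactly the target integrand, so $I = \frac{720}{\left(a + 1\right)^{7}}$.

Setting $a = 1$:
$$I = \frac{45}{8}.$$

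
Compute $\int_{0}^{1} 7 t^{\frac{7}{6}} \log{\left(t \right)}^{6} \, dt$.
$\frac{1410877440}{62748517}$

Consider the simpler parametrised integral
$$J(a) = \int_{0}^{1} 7 t^{a} \, dt = \frac{7}{a + 1}.$$

Differentiating under the integral sign brings down a factor of $\ln t$:
$$\frac{dJ}{da} = \int_{0}^{1} 7 t^{a} \log{\left(t \right)} \, dt = - \frac{7}{\left(a + 1\right)^{2}}.$$

Repeating $6$ times in total — each differentiation brings down another $\ln t$ — gives
$$\frac{d^{6}J}{da^{6}} = \int_{0}^{1} 7 t^{a} \log{\left(t \right)}^{6} \, dt = \frac{5040}{\left(a + 1\right)^{7}},$$
and the integrand here is exactly the target integrand, so $I = \frac{5040}{\left(a + 1\right)^{7}}$.

Setting $a = \frac{7}{6}$:
$$I = \frac{1410877440}{62748517}.$$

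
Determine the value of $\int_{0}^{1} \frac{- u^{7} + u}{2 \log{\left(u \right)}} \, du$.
$- \log{\left(2 \right)}$

Consider the one-parameter family: let $I(a) = \int_{0}^{1} \frac{- u^{7} + u^{a}}{2 \log{\left(u \right)}} \, du$.

Since $\dfrac{\partial}{\partial a}\,u^{a} = u^{a} \ln u$, the $\ln u$ in the denominator cancels and
$$\frac{dI}{da} = \int_{0}^{1} \frac{1}{2} u^{a} \, du = \frac{1}{2} \left[\frac{u^{a+1}}{a+1}\right]_0^1 = \frac{1}{2 \left(a + 1\right)}.$$

Integrating with respect to $a$ gives $I(a) = \frac{\log{\left(a + 1 \right)}}{2} - \frac{3 \log{\left(2 \right)}}{2} + C$.

At $a = 7$ the integrand is identically $0$, so $I(7) = 0$. The closed form gives $0$, hence $C = 0$.

Setting $a = 1$:
$$I = - \log{\left(2 \right)}.$$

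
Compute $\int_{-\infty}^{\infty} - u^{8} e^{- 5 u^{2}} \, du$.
$- \frac{21 \sqrt{5} \sqrt{\pi}}{10000}$

Begin with the known integral
$$J(a) = \int_{-\infty}^{\infty} - e^{- a u^{2}} \, du = - \frac{\sqrt{\pi}}{\sqrt{a}}.$$

Differentiating under the integral sign brings down a factor of $(-u^2)$:
$$\frac{dJ}{da} = \int_{-\infty}^{\infty} u^{2} e^{- a u^{2}} \, du = \frac{\sqrt{\pi}}{2 a^{\frac{3}{2}}}.$$

Repeating $4$ times in total — each differentiation brings down another $(-u^2)$ — gives
$$\frac{d^{4}J}{da^{4}} = \int_{-\infty}^{\infty} - u^{8} e^{- a u^{2}} \, du = - \frac{105 \sqrt{\pi}}{16 a^{\frac{9}{2}}},$$
and the integrand here is exactly the target integrand, so $I = - \frac{105 \sqrt{\pi}}{16 a^{\frac{9}{2}}}$.

Setting $a = 5$:
$$I = - \frac{21 \sqrt{5} \sqrt{\pi}}{10000}.$$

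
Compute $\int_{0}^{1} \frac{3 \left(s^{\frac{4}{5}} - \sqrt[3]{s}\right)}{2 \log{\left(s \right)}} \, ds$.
$\log{\left(\frac{81 \sqrt{15}}{200} \right)}$

Consider the one-parameter family: let $I(a) = \int_{0}^{1} \frac{3 \left(- \sqrt[3]{s} + s^{a}\right)}{2 \log{\left(s \right)}} \, ds$.

Since $\dfrac{\partial}{\partial a}\,s^{a} = s^{a} \ln s$, the $\ln s$ in the denominator cancels and
$$\frac{dI}{da} = \int_{0}^{1} \frac{3}{2} s^{a} \, ds = \frac{3}{2} \left[\frac{s^{a+1}}{a+1}\right]_0^1 = \frac{3}{2 \left(a + 1\right)}.$$

Integrating with respect to $a$ gives $I(a) = \log{\left(\frac{3 \sqrt{3} \left(a + 1\right)^{\frac{3}{2}}}{8} \right)} + C$.

At $a = \frac{1}{3}$ the integrand is identically $0$, so $I(\frac{1}{3}) = 0$. The closed form gives $0$, hence $C = 0$.

Setting $a = \frac{4}{5}$:
$$I = \log{\left(\frac{81 \sqrt{15}}{200} \right)}.$$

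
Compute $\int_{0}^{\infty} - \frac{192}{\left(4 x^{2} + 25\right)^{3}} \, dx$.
$- \frac{18 \pi}{3125}$

Recall the elementary integral
$$J(a) = \int_{0}^{\infty} - \frac{3}{a^{2} + x^{2}} \, dx = - \frac{3 \pi}{2 a}.$$

Differentiating under the integral sign with respect to $a$,
$$\frac{dJ}{da} = \int_{0}^{\infty} \frac{6 a}{\left(a^{2} + x^{2}\right)^{2}} \, dx = \frac{3 \pi}{2 a^{2}},$$
so $\int_{0}^{\infty} - \frac{3}{\left(a^{2} + x^{2}\right)^{2}} \, dx = - \frac{3 \pi}{4 a^{3}}$.

Repeating — each differentiation of $1/(x^2+a^2)^j$ produces $-2ja/(x^2+a^2)^{j+1}$ — and dividing through by $-2ja$ at each step yields, after $2$ differentiations in total,
$$\int_{0}^{\infty} - \frac{3}{\left(a^{2} + x^{2}\right)^{3}} \, dx = - \frac{9 \pi}{16 a^{5}}.$$

Setting $a = \frac{5}{2}$:
$$I = - \frac{18 \pi}{3125}.$$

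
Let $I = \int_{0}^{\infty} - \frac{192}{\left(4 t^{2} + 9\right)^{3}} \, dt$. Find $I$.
$- \frac{2 \pi}{27}$

Recall the elementary integral
$$J(a) = \int_{0}^{\infty} - \frac{3}{a^{2} + t^{2}} \, dt = - \frac{3 \pi}{2 a}.$$

Differentiating under the integral sign with respect to $a$,
$$\frac{dJ}{da} = \int_{0}^{\infty} \frac{6 a}{\left(a^{2} + t^{2}\right)^{2}} \, dt = \frac{3 \pi}{2 a^{2}},$$
so $\int_{0}^{\infty} - \frac{3}{\left(a^{2} + t^{2}\right)^{2}} \, dt = - \frac{3 \pi}{4 a^{3}}$.

Repeating — each differentiation of $1/(t^2+a^2)^j$ produces $-2ja/(t^2+a^2)^{j+1}$ — and dividing through by $-2ja$ at each step yields, after $2$ differentiations in total,
$$\int_{0}^{\infty} - \frac{3}{\left(a^{2} + t^{2}\right)^{3}} \, dt = - \frac{9 \pi}{16 a^{5}}.$$

Setting $a = \frac{3}{2}$:
$$I = - \frac{2 \pi}{27}.$$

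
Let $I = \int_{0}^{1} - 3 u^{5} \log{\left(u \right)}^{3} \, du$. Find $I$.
$\frac{1}{72}$

Start from the elementary integral
$$J(a) = \int_{0}^{1} - 3 u^{a} \, du = - \frac{3}{a + 1}.$$

Differentiating under the integral sign brings down a factor of $\ln u$:
$$\frac{dJ}{da} = \int_{0}^{1} - 3 u^{a} \log{\left(u \right)} \, du = \frac{3}{\left(a + 1\right)^{2}}.$$

Repeating $3$ times in total — each differentiation brings down another $\ln u$ — gives
$$\frac{d^{3}J}{da^{3}} = \int_{0}^{1} - 3 u^{a} \log{\left(u \right)}^{3} \, du = \frac{18}{\left(a + 1\right)^{4}},$$
and the integrand here is exactly the target integrand, so $I = \frac{18}{\left(a + 1\right)^{4}}$.

Setting $a = 5$:
$$I = \frac{1}{72}.$$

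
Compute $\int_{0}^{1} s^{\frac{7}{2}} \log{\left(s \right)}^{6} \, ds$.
$\frac{10240}{531441}$

Start from the elementary integral
$$J(a) = \int_{0}^{1} s^{a} \, ds = \frac{1}{a + 1}.$$

Differentiating under the integral sign brings down a factor of $\ln s$:
$$\frac{dJ}{da} = \int_{0}^{1} s^{a} \log{\left(s \right)} \, ds = - \frac{1}{\left(a + 1\right)^{2}}.$$

Repeating $6$ times in total — each differentiation brings down another $\ln s$ — gives
$$\frac{d^{6}J}{da^{6}} = \int_{0}^{1} s^{a} \log{\left(s \right)}^{6} \, ds = \frac{720}{\left(a + 1\right)^{7}},$$
and the integrand here is exactly the target integrand, so $I = \frac{720}{\left(a + 1\right)^{7}}$.

Setting $a = \frac{7}{2}$:
$$I = \frac{10240}{531441}.$$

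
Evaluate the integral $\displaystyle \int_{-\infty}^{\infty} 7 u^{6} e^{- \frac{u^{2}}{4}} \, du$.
$1680 \sqrt{\pi}$

Begin with the known integral
$$J(a) = \int_{-\infty}^{\infty} 7 e^{- a u^{2}} \, du = \frac{7 \sqrt{\pi}}{\sqrt{a}}.$$

Differentiating under the integral sign brings down a factor of $(-u^2)$:
$$\frac{dJ}{da} = \int_{-\infty}^{\infty} - 7 u^{2} e^{- a u^{2}} \, du = - \frac{7 \sqrt{\pi}}{2 a^{\frac{3}{2}}}.$$

Repeating $3$ times in total — each differentiation brings down another $(-u^2)$ — gives
$$\frac{d^{3}J}{da^{3}} = \int_{-\infty}^{\infty} - 7 u^{6} e^{- a u^{2}} \, du = - \frac{105 \sqrt{\pi}}{8 a^{\frac{7}{2}}},$$
and the integrand here is $(-1)^{3}$ times the target integrand, so $I = (-1)^{3}\,\frac{d^{3}J}{da^{3}} = \frac{105 \sqrt{\pi}}{8 a^{\frac{7}{2}}}$.

Setting $a = \frac{1}{4}$:
$$I = 1680 \sqrt{\pi}.$$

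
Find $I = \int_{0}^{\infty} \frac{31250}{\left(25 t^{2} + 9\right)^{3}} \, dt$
$\frac{3125 \pi}{648}$

Recall the elementary integral
$$J(a) = \int_{0}^{\infty} \frac{2}{a^{2} + t^{2}} \, dt = \frac{\pi}{a}.$$

Differentiating under the integral sign with respect to $a$,
$$\frac{dJ}{da} = \int_{0}^{\infty} - \frac{4 a}{\left(a^{2} + t^{2}\right)^{2}} \, dt = - \frac{\pi}{a^{2}},$$
so $\int_{0}^{\infty} \frac{2}{\left(a^{2} + t^{2}\right)^{2}} \, dt = \frac{\pi}{2 a^{3}}$.

Repeating — each differentiation of $1/(t^2+a^2)^j$ produces $-2ja/(t^2+a^2)^{j+1}$ — and dividing through by $-2ja$ at each step yields, after $2$ differentiations in total,
$$\int_{0}^{\infty} \frac{2}{\left(a^{2} + t^{2}\right)^{3}} \, dt = \frac{3 \pi}{8 a^{5}}.$$

Setting $a = \frac{3}{5}$:
$$I = \frac{3125 \pi}{648}.$$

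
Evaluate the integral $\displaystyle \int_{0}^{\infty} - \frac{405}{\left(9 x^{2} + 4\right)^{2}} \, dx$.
$- \frac{135 \pi}{32}$

Start from the standard arctangent integral
$$J(a) = \int_{0}^{\infty} - \frac{5}{a^{2} + x^{2}} \, dx = - \frac{5 \pi}{2 a}.$$

Differentiating under the integral sign with respect to $a$,
$$\frac{dJ}{da} = \int_{0}^{\infty} \frac{10 a}{\left(a^{2} + x^{2}\right)^{2}} \, dx = \frac{5 \pi}{2 a^{2}},$$
so $\int_{0}^{\infty} - \frac{5}{\left(a^{2} + x^{2}\right)^{2}} \, dx = - \frac{5 \pi}{4 a^{3}}$.

Setting $a = \frac{2}{3}$:
$$I = - \frac{135 \pi}{32}.$$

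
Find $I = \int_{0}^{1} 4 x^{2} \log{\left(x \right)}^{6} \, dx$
$\frac{320}{243}$

Begin with the known integral
$$J(a) = \int_{0}^{1} 4 x^{a} \, dx = \frac{4}{a + 1}.$$

Differentiating under the integral sign brings down a factor of $\ln x$:
$$\frac{dJ}{da} = \int_{0}^{1} 4 x^{a} \log{\left(x \right)} \, dx = - \frac{4}{\left(a + 1\right)^{2}}.$$

Repeating $6$ times in total — each differentiation brings down another $\ln x$ — gives
$$\frac{d^{6}J}{da^{6}} = \int_{0}^{1} 4 x^{a} \log{\left(x \right)}^{6} \, dx = \frac{2880}{\left(a + 1\right)^{7}},$$
and the integrand here is exactly the target integrand, so $I = \frac{2880}{\left(a + 1\right)^{7}}$.

Setting $a = 2$:
$$I = \frac{320}{243}.$$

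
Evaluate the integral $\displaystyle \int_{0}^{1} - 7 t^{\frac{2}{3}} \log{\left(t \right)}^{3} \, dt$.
$\frac{3402}{625}$

Begin with the known integral
$$J(a) = \int_{0}^{1} - 7 t^{a} \, dt = - \frac{7}{a + 1}.$$

Differentiating under the integral sign brings down a factor of $\ln t$:
$$\frac{dJ}{da} = \int_{0}^{1} - 7 t^{a} \log{\left(t \right)} \, dt = \frac{7}{\left(a + 1\right)^{2}}.$$

Repeating $3$ times in total — each differentiation brings down another $\ln t$ — gives
$$\frac{d^{3}J}{da^{3}} = \int_{0}^{1} - 7 t^{a} \log{\left(t \right)}^{3} \, dt = \frac{42}{\left(a + 1\right)^{4}},$$
and the integrand here is exactly the target integrand, so $I = \frac{42}{\left(a + 1\right)^{4}}$.

Setting $a = \frac{2}{3}$:
$$I = \frac{3402}{625}.$$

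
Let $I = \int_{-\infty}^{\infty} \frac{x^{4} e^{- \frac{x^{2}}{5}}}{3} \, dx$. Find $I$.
$\frac{25 \sqrt{5} \sqrt{\pi}}{4}$

Begin with the known integral
$$J(a) = \int_{-\infty}^{\infty} \frac{e^{- a x^{2}}}{3} \, dx = \frac{\sqrt{\pi}}{3 \sqrt{a}}.$$

Differentiating under the integral sign brings down a factor of $(-x^2)$:
$$\frac{dJ}{da} = \int_{-\infty}^{\infty} - \frac{x^{2} e^{- a x^{2}}}{3} \, dx = - \frac{\sqrt{\pi}}{6 a^{\frac{3}{2}}}.$$

Repeating twice in total — each differentiation brings down another $(-x^2)$ — gives
$$\frac{d^{2}J}{da^{2}} = \int_{-\infty}^{\infty} \frac{x^{4} e^{- a x^{2}}}{3} \, dx = \frac{\sqrt{\pi}}{4 a^{\frac{5}{2}}},$$
and the integrand here is exactly the target integrand, so $I = \frac{\sqrt{\pi}}{4 a^{\frac{5}{2}}}$.

Setting $a = \frac{1}{5}$:
$$I = \frac{25 \sqrt{5} \sqrt{\pi}}{4}.$$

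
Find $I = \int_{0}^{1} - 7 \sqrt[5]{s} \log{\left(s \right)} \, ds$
$\frac{175}{36}$

Start from the elementary integral
$$J(a) = \int_{0}^{1} - 7 s^{a} \, ds = - \frac{7}{a + 1}.$$

Differentiating under the integral sign brings down a factor of $\ln s$:
$$\frac{dJ}{da} = \int_{0}^{1} - 7 s^{a} \log{\left(s \right)} \, ds = \frac{7}{\left(a + 1\right)^{2}}.$$

The integral on the left is $I$, so $I = \frac{7}{\left(a + 1\right)^{2}}$.

Setting $a = \frac{1}{5}$:
$$I = \frac{175}{36}.$$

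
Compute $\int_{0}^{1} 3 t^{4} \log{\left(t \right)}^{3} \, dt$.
$- \frac{18}{625}$

Begin with the known integral
$$J(a) = \int_{0}^{1} 3 t^{a} \, dt = \frac{3}{a + 1}.$$

Differentiating under the integral sign brings down a factor of $\ln t$:
$$\frac{dJ}{da} = \int_{0}^{1} 3 t^{a} \log{\left(t \right)} \, dt = - \frac{3}{\left(a + 1\right)^{2}}.$$

Repeating $3$ times in total — each differentiation brings down another $\ln t$ — gives
$$\frac{d^{3}J}{da^{3}} = \int_{0}^{1} 3 t^{a} \log{\left(t \right)}^{3} \, dt = - \frac{18}{\left(a + 1\right)^{4}},$$
and the integrand here is exactly the target integrand, so $I = - \frac{18}{\left(a + 1\right)^{4}}$.

Setting $a = 4$:
$$I = - \frac{18}{625}.$$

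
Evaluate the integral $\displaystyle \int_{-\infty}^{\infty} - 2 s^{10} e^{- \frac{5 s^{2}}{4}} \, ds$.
$- \frac{24192 \sqrt{5} \sqrt{\pi}}{3125}$

Begin with the known integral
$$J(a) = \int_{-\infty}^{\infty} - 2 e^{- a s^{2}} \, ds = - \frac{2 \sqrt{\pi}}{\sqrt{a}}.$$

Differentiating under the integral sign brings down a factor of $(-s^2)$:
$$\frac{dJ}{da} = \int_{-\infty}^{\infty} 2 s^{2} e^{- a s^{2}} \, ds = \frac{\sqrt{\pi}}{a^{\frac{3}{2}}}.$$

Repeating $5$ times in total — each differentiation brings down another $(-s^2)$ — gives
$$\frac{d^{5}J}{da^{5}} = \int_{-\infty}^{\infty} 2 s^{10} e^{- a s^{2}} \, ds = \frac{945 \sqrt{\pi}}{16 a^{\frac{11}{2}}},$$
and the integrand here is $(-1)^{5}$ times the target integrand, so $I = (-1)^{5}\,\frac{d^{5}J}{da^{5}} = - \frac{945 \sqrt{\pi}}{16 a^{\frac{11}{2}}}$.

Setting $a = \frac{5}{4}$:
$$I = - \frac{24192 \sqrt{5} \sqrt{\pi}}{3125}.$$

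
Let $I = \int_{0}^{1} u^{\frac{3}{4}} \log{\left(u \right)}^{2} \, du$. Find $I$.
$\frac{128}{343}$

Begin with the known integral
$$J(a) = \int_{0}^{1} u^{a} \, du = \frac{1}{a + 1}.$$

Differentiating under the integral sign brings down a factor of $\ln u$:
$$\frac{dJ}{da} = \int_{0}^{1} u^{a} \log{\left(u \right)} \, du = - \frac{1}{\left(a + 1\right)^{2}}.$$

Repeating twice in total — each differentiation brings down another $\ln u$ — gives
$$\frac{d^{2}J}{da^{2}} = \int_{0}^{1} u^{a} \log{\left(u \right)}^{2} \, du = \frac{2}{\left(a + 1\right)^{3}},$$
and the integrand here is exactly the target integrand, so $I = \frac{2}{\left(a + 1\right)^{3}}$.

Setting $a = \frac{3}{4}$:
$$I = \frac{128}{343}.$$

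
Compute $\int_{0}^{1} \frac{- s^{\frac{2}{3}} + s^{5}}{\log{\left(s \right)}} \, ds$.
$\log{\left(\frac{18}{5} \right)}$

Introduce a parameter $a$ in the exponent: let $I(a) = \int_{0}^{1} \frac{- s^{\frac{2}{3}} + s^{a}}{\log{\left(s \right)}} \, ds$.

Since $\dfrac{\partial}{\partial a}\,s^{a} = s^{a} \ln s$, the $\ln s$ in the denominator cancels and
$$\frac{dI}{da} = \int_{0}^{1} s^{a} \, ds = \left[\frac{s^{a+1}}{a+1}\right]_0^1 = \frac{1}{a + 1}.$$

Integrating with respect to $a$ gives $I(a) = \log{\left(\frac{3 a}{5} + \frac{3}{5} \right)} + C$.

At $a = \frac{2}{3}$ the integrand is identically $0$, so $I(\frac{2}{3}) = 0$. The closed form gives $0$, hence $C = 0$.

Setting $a = 5$:
$$I = \log{\left(\frac{18}{5} \right)}.$$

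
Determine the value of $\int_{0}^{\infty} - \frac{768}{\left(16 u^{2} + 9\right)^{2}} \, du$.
$- \frac{16 \pi}{9}$

Recall the elementary integral
$$J(a) = \int_{0}^{\infty} - \frac{3}{a^{2} + u^{2}} \, du = - \frac{3 \pi}{2 a}.$$

Differentiating under the integral sign with respect to $a$,
$$\frac{dJ}{da} = \int_{0}^{\infty} \frac{6 a}{\left(a^{2} + u^{2}\right)^{2}} \, du = \frac{3 \pi}{2 a^{2}},$$
so $\int_{0}^{\infty} - \frac{3}{\left(a^{2} + u^{2}\right)^{2}} \, du = - \frac{3 \pi}{4 a^{3}}$.

Setting $a = \frac{3}{4}$:
$$I = - \frac{16 \pi}{9}.$$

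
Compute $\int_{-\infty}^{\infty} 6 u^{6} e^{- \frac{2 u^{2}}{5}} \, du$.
$\frac{5625 \sqrt{10} \sqrt{\pi}}{64}$

Begin with the known integral
$$J(a) = \int_{-\infty}^{\infty} 6 e^{- a u^{2}} \, du = \frac{6 \sqrt{\pi}}{\sqrt{a}}.$$

Differentiating under the integral sign brings down a factor of $(-u^2)$:
$$\frac{dJ}{da} = \int_{-\infty}^{\infty} - 6 u^{2} e^{- a u^{2}} \, du = - \frac{3 \sqrt{\pi}}{a^{\frac{3}{2}}}.$$

Repeating $3$ times in total — each differentiation brings down another $(-u^2)$ — gives
$$\frac{d^{3}J}{da^{3}} = \int_{-\infty}^{\infty} - 6 u^{6} e^{- a u^{2}} \, du = - \frac{45 \sqrt{\pi}}{4 a^{\frac{7}{2}}},$$
and the integrand here is $(-1)^{3}$ times the target integrand, so $I = (-1)^{3}\,\frac{d^{3}J}{da^{3}} = \frac{45 \sqrt{\pi}}{4 a^{\frac{7}{2}}}$.

Setting $a = \frac{2}{5}$:
$$I = \frac{5625 \sqrt{10} \sqrt{\pi}}{64}.$$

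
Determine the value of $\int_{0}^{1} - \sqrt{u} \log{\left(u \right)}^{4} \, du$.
$- \frac{256}{81}$

Begin with the known integral
$$J(a) = \int_{0}^{1} - u^{a} \, du = - \frac{1}{a + 1}.$$

Differentiating under the integral sign brings down a factor of $\ln u$:
$$\frac{dJ}{da} = \int_{0}^{1} - u^{a} \log{\left(u \right)} \, du = \frac{1}{\left(a + 1\right)^{2}}.$$

Repeating $4$ times in total — each differentiation brings down another $\ln u$ — gives
$$\frac{d^{4}J}{da^{4}} = \int_{0}^{1} - u^{a} \log{\left(u \right)}^{4} \, du = - \frac{24}{\left(a + 1\right)^{5}},$$
and the integrand here is exactly the target integrand, so $I = - \frac{24}{\left(a + 1\right)^{5}}$.

Setting $a = \frac{1}{2}$:
$$I = - \frac{256}{81}.$$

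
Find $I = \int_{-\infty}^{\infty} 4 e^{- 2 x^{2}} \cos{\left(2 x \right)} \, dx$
$\frac{2 \sqrt{2} \sqrt{\pi}}{e^{\frac{1}{2}}}$

Treat the cosine frequency as a parameter and define $I(b) = \int_{-\infty}^{\infty} 4 e^{- 2 x^{2}} \cos{\left(b x \right)} \, dx$.

Differentiating under the integral sign,
$$I'(b) = \int_{-\infty}^{\infty} - 4 x e^{- 2 x^{2}} \sin{\left(b x \right)} \, dx.$$

Integrate $\int_{-\infty}^{\infty} x \sin(b x)\, e^{- 2 x^{2}}\, dx$ by parts with $u = \sin(b x)$ and $dv = x\, e^{- 2 x^{2}}\, dx$, giving $v = - \frac{e^{- 2 x^{2}}}{4}$. The boundary term vanishes and
$$\int_{-\infty}^{\infty} x \sin(b x)\, e^{- 2 x^{2}}\, dx = \frac{b}{4} \int_{-\infty}^{\infty} \cos(b x)\, e^{- 2 x^{2}}\, dx,$$
so $I'(b) = - \frac{b}{4}\, I(b)$.

This is a separable first-order ODE; solving with the initial condition $I(0) = \int_{-\infty}^{\infty} 4 e^{- 2 x^{2}}\,dx = 2 \sqrt{2} \sqrt{\pi}$ gives
$$I(b) = 2 \sqrt{2} \sqrt{\pi} e^{- \frac{b^{2}}{8}}.$$

Setting $b = 2$:
$$I = \frac{2 \sqrt{2} \sqrt{\pi}}{e^{\frac{1}{2}}}.$$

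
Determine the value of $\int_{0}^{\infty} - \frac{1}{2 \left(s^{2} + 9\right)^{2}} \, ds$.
$- \frac{\pi}{216}$

Recall the elementary integral
$$J(a) = \int_{0}^{\infty} - \frac{1}{2 \left(a^{2} + s^{2}\right)} \, ds = - \frac{\pi}{4 a}.$$

Differentiating under the integral sign with respect to $a$,
$$\frac{dJ}{da} = \int_{0}^{\infty} \frac{a}{\left(a^{2} + s^{2}\right)^{2}} \, ds = \frac{\pi}{4 a^{2}},$$
so $\int_{0}^{\infty} - \frac{1}{2 \left(a^{2} + s^{2}\right)^{2}} \, ds = - \frac{\pi}{8 a^{3}}$.

Setting $a = 3$:
$$I = - \frac{\pi}{216}.$$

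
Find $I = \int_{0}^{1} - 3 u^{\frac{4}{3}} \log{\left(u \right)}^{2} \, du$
$- \frac{162}{343}$

Consider the simpler parametrised integral
$$J(a) = \int_{0}^{1} - 3 u^{a} \, du = - \frac{3}{a + 1}.$$

Differentiating under the integral sign brings down a factor of $\ln u$:
$$\frac{dJ}{da} = \int_{0}^{1} - 3 u^{a} \log{\left(u \right)} \, du = \frac{3}{\left(a + 1\right)^{2}}.$$

Repeating twice in total — each differentiation brings down another $\ln u$ — gives
$$\frac{d^{2}J}{da^{2}} = \int_{0}^{1} - 3 u^{a} \log{\left(u \right)}^{2} \, du = - \frac{6}{\left(a + 1\right)^{3}},$$
and the integrand here is exactly the target integrand, so $I = - \frac{6}{\left(a + 1\right)^{3}}$.

Setting $a = \frac{4}{3}$:
$$I = - \frac{162}{343}.$$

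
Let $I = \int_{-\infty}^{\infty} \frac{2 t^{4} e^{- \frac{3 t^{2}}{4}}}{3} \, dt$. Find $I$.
$\frac{16 \sqrt{3} \sqrt{\pi}}{27}$

Begin with the known integral
$$J(a) = \int_{-\infty}^{\infty} \frac{2 e^{- a t^{2}}}{3} \, dt = \frac{2 \sqrt{\pi}}{3 \sqrt{a}}.$$

Differentiating under the integral sign brings down a factor of $(-t^2)$:
$$\frac{dJ}{da} = \int_{-\infty}^{\infty} - \frac{2 t^{2} e^{- a t^{2}}}{3} \, dt = - \frac{\sqrt{\pi}}{3 a^{\frac{3}{2}}}.$$

Repeating twice in total — each differentiation brings down another $(-t^2)$ — gives
$$\frac{d^{2}J}{da^{2}} = \int_{-\infty}^{\infty} \frac{2 t^{4} e^{- a t^{2}}}{3} \, dt = \frac{\sqrt{\pi}}{2 a^{\frac{5}{2}}},$$
and the integrand here is exactly the target integrand, so $I = \frac{\sqrt{\pi}}{2 a^{\frac{5}{2}}}$.

Setting $a = \frac{3}{4}$:
$$I = \frac{16 \sqrt{3} \sqrt{\pi}}{27}.$$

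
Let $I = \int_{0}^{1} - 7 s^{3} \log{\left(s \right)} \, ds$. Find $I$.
$\frac{7}{16}$

Consider the simpler parametrised integral
$$J(a) = \int_{0}^{1} - 7 s^{a} \, ds = - \frac{7}{a + 1}.$$

Differentiating under the integral sign brings down a factor of $\ln s$:
$$\frac{dJ}{da} = \int_{0}^{1} - 7 s^{a} \log{\left(s \right)} \, ds = \frac{7}{\left(a + 1\right)^{2}}.$$

The integral on the left is $I$, so $I = \frac{7}{\left(a + 1\right)^{2}}$.

Setting $a = 3$:
$$I = \frac{7}{16}.$$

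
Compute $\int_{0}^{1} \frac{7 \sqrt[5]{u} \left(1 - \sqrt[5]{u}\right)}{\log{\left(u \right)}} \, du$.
$\log{\left(\frac{279936}{823543} \right)}$

Introduce a parameter $a$ in the exponent: let $I(a) = \int_{0}^{1} \frac{7 \left(- u^{\frac{2}{5}} + u^{a}\right)}{\log{\left(u \right)}} \, du$.

Since $\dfrac{\partial}{\partial a}\,u^{a} = u^{a} \ln u$, the $\ln u$ in the denominator cancels and
$$\frac{dI}{da} = \int_{0}^{1} 7 u^{a} \, du = 7 \left[\frac{u^{a+1}}{a+1}\right]_0^1 = \frac{7}{a + 1}.$$

Integrating with respect to $a$ gives $I(a) = \log{\left(\frac{78125 \left(a + 1\right)^{7}}{823543} \right)} + C$.

At $a = \frac{2}{5}$ the integrand is identically $0$, so $I(\frac{2}{5}) = 0$. The closed form gives $0$, hence $C = 0$.

Setting $a = \frac{1}{5}$:
$$I = \log{\left(\frac{279936}{823543} \right)}.$$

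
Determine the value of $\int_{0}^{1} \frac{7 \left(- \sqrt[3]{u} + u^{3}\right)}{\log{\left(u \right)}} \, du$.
$\log{\left(2187 \right)}$

Introduce a parameter $a$ in the exponent: let $I(a) = \int_{0}^{1} \frac{7 \left(u^{3} - u^{a}\right)}{\log{\left(u \right)}} \, du$.

Since $\dfrac{\partial}{\partial a}\,u^{a} = u^{a} \ln u$, the $\ln u$ in the denominator cancels and
$$\frac{dI}{da} = \int_{0}^{1} -7 u^{a} \, du = -7 \left[\frac{u^{a+1}}{a+1}\right]_0^1 = - \frac{7}{a + 1}.$$

Integrating with respect to $a$ gives $I(a) = - \log{\left(\frac{\left(a + 1\right)^{7}}{16384} \right)} + C$.

At $a = 3$ the integrand is identically $0$, so $I(3) = 0$. The closed form gives $0$, hence $C = 0$.

Setting $a = \frac{1}{3}$:
$$I = \log{\left(2187 \right)}.$$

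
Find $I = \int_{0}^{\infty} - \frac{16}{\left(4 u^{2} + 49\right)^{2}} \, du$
$- \frac{2 \pi}{343}$

Recall the elementary integral
$$J(a) = \int_{0}^{\infty} - \frac{1}{a^{2} + u^{2}} \, du = - \frac{\pi}{2 a}.$$

Differentiating under the integral sign with respect to $a$,
$$\frac{dJ}{da} = \int_{0}^{\infty} \frac{2 a}{\left(a^{2} + u^{2}\right)^{2}} \, du = \frac{\pi}{2 a^{2}},$$
so $\int_{0}^{\infty} - \frac{1}{\left(a^{2} + u^{2}\right)^{2}} \, du = - \frac{\pi}{4 a^{3}}$.

Setting $a = \frac{7}{2}$:
$$I = - \frac{2 \pi}{343}.$$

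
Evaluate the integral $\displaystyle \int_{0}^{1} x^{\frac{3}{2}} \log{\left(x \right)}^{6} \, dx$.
$\frac{18432}{15625}$

Start from the elementary integral
$$J(a) = \int_{0}^{1} x^{a} \, dx = \frac{1}{a + 1}.$$

Differentiating under the integral sign brings down a factor of $\ln x$:
$$\frac{dJ}{da} = \int_{0}^{1} x^{a} \log{\left(x \right)} \, dx = - \frac{1}{\left(a + 1\right)^{2}}.$$

Repeating $6$ times in total — each differentiation brings down another $\ln x$ — gives
$$\frac{d^{6}J}{da^{6}} = \int_{0}^{1} x^{a} \log{\left(x \right)}^{6} \, dx = \frac{720}{\left(a + 1\right)^{7}},$$
and the integrand here is exactly the target integrand, so $I = \frac{720}{\left(a + 1\right)^{7}}$.

Setting $a = \frac{3}{2}$:
$$I = \frac{18432}{15625}.$$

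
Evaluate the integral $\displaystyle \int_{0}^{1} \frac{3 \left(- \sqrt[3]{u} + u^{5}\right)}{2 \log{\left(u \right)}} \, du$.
$\log{\left(\frac{27 \sqrt{2}}{4} \right)}$

Consider the one-parameter family: let $I(a) = \int_{0}^{1} \frac{3 \left(u^{5} - u^{a}\right)}{2 \log{\left(u \right)}} \, du$.

Since $\dfrac{\partial}{\partial a}\,u^{a} = u^{a} \ln u$, the $\ln u$ in the denominator cancels and
$$\frac{dI}{da} = \int_{0}^{1} - \frac{3}{2} u^{a} \, du = - \frac{3}{2} \left[\frac{u^{a+1}}{a+1}\right]_0^1 = - \frac{3}{2 a + 2}.$$

Integrating with respect to $a$ gives $I(a) = - \frac{3 \log{\left(a + 1 \right)}}{2} + \frac{3 \log{\left(6 \right)}}{2} + C$.

At $a = 5$ the integrand is identically $0$, so $I(5) = 0$. The closed form gives $0$, hence $C = 0$.

Setting $a = \frac{1}{3}$:
$$I = \log{\left(\frac{27 \sqrt{2}}{4} \right)}.$$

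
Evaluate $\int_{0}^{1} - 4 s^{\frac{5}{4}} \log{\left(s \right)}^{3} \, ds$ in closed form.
$\frac{2048}{2187}$

Consider the simpler parametrised integral
$$J(a) = \int_{0}^{1} - 4 s^{a} \, ds = - \frac{4}{a + 1}.$$

Differentiating under the integral sign brings down a factor of $\ln s$:
$$\frac{dJ}{da} = \int_{0}^{1} - 4 s^{a} \log{\left(s \right)} \, ds = \frac{4}{\left(a + 1\right)^{2}}.$$

Repeating $3$ times in total — each differentiation brings down another $\ln s$ — gives
$$\frac{d^{3}J}{da^{3}} = \int_{0}^{1} - 4 s^{a} \log{\left(s \right)}^{3} \, ds = \frac{24}{\left(a + 1\right)^{4}},$$
and the integrand here is exactly the target integrand, so $I = \frac{24}{\left(a + 1\right)^{4}}$.

Setting $a = \frac{5}{4}$:
$$I = \frac{2048}{2187}.$$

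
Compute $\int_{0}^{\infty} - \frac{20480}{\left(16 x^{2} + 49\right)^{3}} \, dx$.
$- \frac{960 \pi}{16807}$

Recall the elementary integral
$$J(a) = \int_{0}^{\infty} - \frac{5}{a^{2} + x^{2}} \, dx = - \frac{5 \pi}{2 a}.$$

Differentiating under the integral sign with respect to $a$,
$$\frac{dJ}{da} = \int_{0}^{\infty} \frac{10 a}{\left(a^{2} + x^{2}\right)^{2}} \, dx = \frac{5 \pi}{2 a^{2}},$$
so $\int_{0}^{\infty} - \frac{5}{\left(a^{2} + x^{2}\right)^{2}} \, dx = - \frac{5 \pi}{4 a^{3}}$.

Repeating — each differentiation of $1/(x^2+a^2)^j$ produces $-2ja/(x^2+a^2)^{j+1}$ — and dividing through by $-2ja$ at each step yields, after $2$ differentiations in total,
$$\int_{0}^{\infty} - \frac{5}{\left(a^{2} + x^{2}\right)^{3}} \, dx = - \frac{15 \pi}{16 a^{5}}.$$

Setting $a = \frac{7}{4}$:
$$I = - \frac{960 \pi}{16807}.$$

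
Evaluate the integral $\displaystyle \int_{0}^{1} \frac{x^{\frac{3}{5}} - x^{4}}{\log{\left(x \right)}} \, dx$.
$\log{\left(\frac{8}{25} \right)}$

Replace the exponent $\frac{3}{5}$ by a parameter $a$: let $I(a) = \int_{0}^{1} \frac{- x^{4} + x^{a}}{\log{\left(x \right)}} \, dx$.

Since $\dfrac{\partial}{\partial a}\,x^{a} = x^{a} \ln x$, the $\ln x$ in the denominator cancels and
$$\frac{dI}{da} = \int_{0}^{1} x^{a} \, dx = \left[\frac{x^{a+1}}{a+1}\right]_0^1 = \frac{1}{a + 1}.$$

Integrating with respect to $a$ gives $I(a) = \log{\left(\frac{a}{5} + \frac{1}{5} \right)} + C$.

At $a = 4$ the integrand is identically $0$, so $I(4) = 0$. The closed form gives $0$, hence $C = 0$.

Setting $a = \frac{3}{5}$:
$$I = \log{\left(\frac{8}{25} \right)}.$$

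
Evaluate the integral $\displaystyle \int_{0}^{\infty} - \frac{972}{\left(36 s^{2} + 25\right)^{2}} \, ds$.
$- \frac{81 \pi}{250}$

Start from the standard arctangent integral
$$J(a) = \int_{0}^{\infty} - \frac{3}{4 \left(a^{2} + s^{2}\right)} \, ds = - \frac{3 \pi}{8 a}.$$

Differentiating under the integral sign with respect to $a$,
$$\frac{dJ}{da} = \int_{0}^{\infty} \frac{3 a}{2 \left(a^{2} + s^{2}\right)^{2}} \, ds = \frac{3 \pi}{8 a^{2}},$$
so $\int_{0}^{\infty} - \frac{3}{4 \left(a^{2} + s^{2}\right)^{2}} \, ds = - \frac{3 \pi}{16 a^{3}}$.

Setting $a = \frac{5}{6}$:
$$I = - \frac{81 \pi}{250}.$$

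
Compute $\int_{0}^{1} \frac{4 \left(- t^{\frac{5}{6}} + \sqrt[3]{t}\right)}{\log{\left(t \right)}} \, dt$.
$- \log{\left(\frac{14641}{4096} \right)}$

Replace the exponent $\frac{5}{6}$ by a parameter $a$: let $I(a) = \int_{0}^{1} \frac{4 \left(\sqrt[3]{t} - t^{a}\right)}{\log{\left(t \right)}} \, dt$.

Since $\dfrac{\partial}{\partial a}\,t^{a} = t^{a} \ln t$, the $\ln t$ in the denominator cancels and
$$\frac{dI}{da} = \int_{0}^{1} -4 t^{a} \, dt = -4 \left[\frac{t^{a+1}}{a+1}\right]_0^1 = - \frac{4}{a + 1}.$$

Integrating with respect to $a$ gives $I(a) = - \log{\left(\frac{81 \left(a + 1\right)^{4}}{256} \right)} + C$.

At $a = \frac{1}{3}$ the integrand is identically $0$, so $I(\frac{1}{3}) = 0$. The closed form gives $0$, hence $C = 0$.

Setting $a = \frac{5}{6}$:
$$I = - \log{\left(\frac{14641}{4096} \right)}.$$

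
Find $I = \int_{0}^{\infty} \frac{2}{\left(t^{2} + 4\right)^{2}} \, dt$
$\frac{\pi}{16}$

Begin with the known result
$$J(a) = \int_{0}^{\infty} \frac{2}{a^{2} + t^{2}} \, dt = \frac{\pi}{a}.$$

Differentiating under the integral sign with respect to $a$,
$$\frac{dJ}{da} = \int_{0}^{\infty} - \frac{4 a}{\left(a^{2} + t^{2}\right)^{2}} \, dt = - \frac{\pi}{a^{2}},$$
so $\int_{0}^{\infty} \frac{2}{\left(a^{2} + t^{2}\right)^{2}} \, dt = \frac{\pi}{2 a^{3}}$.

Setting $a = 2$:
$$I = \frac{\pi}{16}.$$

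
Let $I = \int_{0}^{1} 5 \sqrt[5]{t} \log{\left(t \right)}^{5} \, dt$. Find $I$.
$- \frac{390625}{1944}$

Start from the elementary integral
$$J(a) = \int_{0}^{1} 5 t^{a} \, dt = \frac{5}{a + 1}.$$

Differentiating under the integral sign brings down a factor of $\ln t$:
$$\frac{dJ}{da} = \int_{0}^{1} 5 t^{a} \log{\left(t \right)} \, dt = - \frac{5}{\left(a + 1\right)^{2}}.$$

Repeating $5$ times in total — each differentiation brings down another $\ln t$ — gives
$$\frac{d^{5}J}{da^{5}} = \int_{0}^{1} 5 t^{a} \log{\left(t \right)}^{5} \, dt = - \frac{600}{\left(a + 1\right)^{6}},$$
and the integrand here is exactly the target integrand, so $I = - \frac{600}{\left(a + 1\right)^{6}}$.

Setting $a = \frac{1}{5}$:
$$I = - \frac{390625}{1944}.$$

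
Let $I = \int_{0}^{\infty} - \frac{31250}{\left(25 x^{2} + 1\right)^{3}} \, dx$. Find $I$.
$- \frac{9375 \pi}{8}$

Start from the standard arctangent integral
$$J(a) = \int_{0}^{\infty} - \frac{2}{a^{2} + x^{2}} \, dx = - \frac{\pi}{a}.$$

Differentiating under the integral sign with respect to $a$,
$$\frac{dJ}{da} = \int_{0}^{\infty} \frac{4 a}{\left(a^{2} + x^{2}\right)^{2}} \, dx = \frac{\pi}{a^{2}},$$
so $\int_{0}^{\infty} - \frac{2}{\left(a^{2} + x^{2}\right)^{2}} \, dx = - \frac{\pi}{2 a^{3}}$.

Repeating — each differentiation of $1/(x^2+a^2)^j$ produces $-2ja/(x^2+a^2)^{j+1}$ — and dividing through by $-2ja$ at each step yields, after $2$ differentiations in total,
$$\int_{0}^{\infty} - \frac{2}{\left(a^{2} + x^{2}\right)^{3}} \, dx = - \frac{3 \pi}{8 a^{5}}.$$

Setting $a = \frac{1}{5}$:
$$I = - \frac{9375 \pi}{8}.$$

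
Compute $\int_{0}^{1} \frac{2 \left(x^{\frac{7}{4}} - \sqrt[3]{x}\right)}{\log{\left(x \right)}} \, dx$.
$- \log{\left(\frac{256}{1089} \right)}$

Consider the one-parameter family: let $I(a) = \int_{0}^{1} \frac{2 \left(x^{\frac{7}{4}} - x^{a}\right)}{\log{\left(x \right)}} \, dx$.

Since $\dfrac{\partial}{\partial a}\,x^{a} = x^{a} \ln x$, the $\ln x$ in the denominator cancels and
$$\frac{dI}{da} = \int_{0}^{1} -2 x^{a} \, dx = -2 \left[\frac{x^{a+1}}{a+1}\right]_0^1 = - \frac{2}{a + 1}.$$

Integrating with respect to $a$ gives $I(a) = - \log{\left(\frac{16 \left(a + 1\right)^{2}}{121} \right)} + C$.

At $a = \frac{7}{4}$ the integrand is identically $0$, so $I(\frac{7}{4}) = 0$. The closed form gives $0$, hence $C = 0$.

Setting $a = \frac{1}{3}$:
$$I = - \log{\left(\frac{256}{1089} \right)}.$$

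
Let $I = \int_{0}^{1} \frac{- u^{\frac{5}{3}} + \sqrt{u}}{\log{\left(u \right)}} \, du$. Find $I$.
$- \log{\left(\frac{16}{9} \right)}$

Consider the one-parameter family: let $I(a) = \int_{0}^{1} \frac{\sqrt{u} - u^{a}}{\log{\left(u \right)}} \, du$.

Since $\dfrac{\partial}{\partial a}\,u^{a} = u^{a} \ln u$, the $\ln u$ in the denominator cancels and
$$\frac{dI}{da} = \int_{0}^{1} -1 u^{a} \, du = -1 \left[\frac{u^{a+1}}{a+1}\right]_0^1 = - \frac{1}{a + 1}.$$

Integrating with respect to $a$ gives $I(a) = - \log{\left(\frac{2 a}{3} + \frac{2}{3} \right)} + C$.

At $a = \frac{1}{2}$ the integrand is identically $0$, so $I(\frac{1}{2}) = 0$. The closed form gives $0$, hence $C = 0$.

Setting $a = \frac{5}{3}$:
$$I = - \log{\left(\frac{16}{9} \right)}.$$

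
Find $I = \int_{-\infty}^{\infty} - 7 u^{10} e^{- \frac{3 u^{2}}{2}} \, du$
$- \frac{245 \sqrt{6} \sqrt{\pi}}{27}$

Begin with the known integral
$$J(a) = \int_{-\infty}^{\infty} - 7 e^{- a u^{2}} \, du = - \frac{7 \sqrt{\pi}}{\sqrt{a}}.$$

Differentiating under the integral sign brings down a factor of $(-u^2)$:
$$\frac{dJ}{da} = \int_{-\infty}^{\infty} 7 u^{2} e^{- a u^{2}} \, du = \frac{7 \sqrt{\pi}}{2 a^{\frac{3}{2}}}.$$

Repeating $5$ times in total — each differentiation brings down another $(-u^2)$ — gives
$$\frac{d^{5}J}{da^{5}} = \int_{-\infty}^{\infty} 7 u^{10} e^{- a u^{2}} \, du = \frac{6615 \sqrt{\pi}}{32 a^{\frac{11}{2}}},$$
and the integrand here is $(-1)^{5}$ times the target integrand, so $I = (-1)^{5}\,\frac{d^{5}J}{da^{5}} = - \frac{6615 \sqrt{\pi}}{32 a^{\frac{11}{2}}}$.

Setting $a = \frac{3}{2}$:
$$I = - \frac{245 \sqrt{6} \sqrt{\pi}}{27}.$$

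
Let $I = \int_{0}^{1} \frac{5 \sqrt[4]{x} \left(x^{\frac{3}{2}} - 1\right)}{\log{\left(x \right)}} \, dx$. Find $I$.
$- \log{\left(\frac{3125}{161051} \right)}$

Replace the exponent $\frac{1}{4}$ by a parameter $a$: let $I(a) = \int_{0}^{1} \frac{5 \left(x^{\frac{7}{4}} - x^{a}\right)}{\log{\left(x \right)}} \, dx$.

Since $\dfrac{\partial}{\partial a}\,x^{a} = x^{a} \ln x$, the $\ln x$ in the denominator cancels and
$$\frac{dI}{da} = \int_{0}^{1} -5 x^{a} \, dx = -5 \left[\frac{x^{a+1}}{a+1}\right]_0^1 = - \frac{5}{a + 1}.$$

Integrating with respect to $a$ gives $I(a) = - \log{\left(\frac{1024 \left(a + 1\right)^{5}}{161051} \right)} + C$.

At $a = \frac{7}{4}$ the integrand is identically $0$, so $I(\frac{7}{4}) = 0$. The closed form gives $0$, hence $C = 0$.

Setting $a = \frac{1}{4}$:
$$I = - \log{\left(\frac{3125}{161051} \right)}.$$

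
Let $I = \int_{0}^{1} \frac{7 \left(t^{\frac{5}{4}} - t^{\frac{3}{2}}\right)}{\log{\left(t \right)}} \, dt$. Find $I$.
$\log{\left(\frac{4782969}{10000000} \right)}$

Consider the one-parameter family: let $I(a) = \int_{0}^{1} \frac{7 \left(- t^{\frac{3}{2}} + t^{a}\right)}{\log{\left(t \right)}} \, dt$.

Since $\dfrac{\partial}{\partial a}\,t^{a} = t^{a} \ln t$, the $\ln t$ in the denominator cancels and
$$\frac{dI}{da} = \int_{0}^{1} 7 t^{a} \, dt = 7 \left[\frac{t^{a+1}}{a+1}\right]_0^1 = \frac{7}{a + 1}.$$

Integrating with respect to $a$ gives $I(a) = \log{\left(\frac{128 \left(a + 1\right)^{7}}{78125} \right)} + C$.

At $a = \frac{3}{2}$ the integrand is identically $0$, so $I(\frac{3}{2}) = 0$. The closed form gives $0$, hence $C = 0$.

Setting $a = \frac{5}{4}$:
$$I = \log{\left(\frac{4782969}{10000000} \right)}.$$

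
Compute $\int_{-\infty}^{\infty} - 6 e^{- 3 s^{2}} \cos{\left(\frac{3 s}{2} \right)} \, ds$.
$- \frac{2 \sqrt{3} \sqrt{\pi}}{e^{\frac{3}{16}}}$

Define $I(b) = \int_{-\infty}^{\infty} - 6 e^{- 3 s^{2}} \cos{\left(b s \right)} \, ds$.

Differentiating under the integral sign,
$$I'(b) = \int_{-\infty}^{\infty} 6 s e^{- 3 s^{2}} \sin{\left(b s \right)} \, ds.$$

Integrate $\int_{-\infty}^{\infty} s \sin(b s)\, e^{- 3 s^{2}}\, ds$ by parts with $u = \sin(b s)$ and $dv = s\, e^{- 3 s^{2}}\, ds$, giving $v = - \frac{e^{- 3 s^{2}}}{6}$. The boundary term vanishes and
$$\int_{-\infty}^{\infty} s \sin(b s)\, e^{- 3 s^{2}}\, ds = \frac{b}{6} \int_{-\infty}^{\infty} \cos(b s)\, e^{- 3 s^{2}}\, ds,$$
so $I'(b) = - \frac{b}{6}\, I(b)$.

This is a separable first-order ODE; solving with the initial condition $I(0) = \int_{-\infty}^{\infty} - 6 e^{- 3 s^{2}}\,ds = - 2 \sqrt{3} \sqrt{\pi}$ gives
$$I(b) = - 2 \sqrt{3} \sqrt{\pi} e^{- \frac{b^{2}}{12}}.$$

Setting $b = \frac{3}{2}$:
$$I = - \frac{2 \sqrt{3} \sqrt{\pi}}{e^{\frac{3}{16}}}.$$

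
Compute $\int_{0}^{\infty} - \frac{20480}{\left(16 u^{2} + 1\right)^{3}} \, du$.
$- 960 \pi$

Recall the elementary integral
$$J(a) = \int_{0}^{\infty} - \frac{5}{a^{2} + u^{2}} \, du = - \frac{5 \pi}{2 a}.$$

Differentiating under the integral sign with respect to $a$,
$$\frac{dJ}{da} = \int_{0}^{\infty} \frac{10 a}{\left(a^{2} + u^{2}\right)^{2}} \, du = \frac{5 \pi}{2 a^{2}},$$
so $\int_{0}^{\infty} - \frac{5}{\left(a^{2} + u^{2}\right)^{2}} \, du = - \frac{5 \pi}{4 a^{3}}$.

Repeating — each differentiation of $1/(u^2+a^2)^j$ produces $-2ja/(u^2+a^2)^{j+1}$ — and dividing through by $-2ja$ at each step yields, after $2$ differentiations in total,
$$\int_{0}^{\infty} - \frac{5}{\left(a^{2} + u^{2}\right)^{3}} \, du = - \frac{15 \pi}{16 a^{5}}.$$

Setting $a = \frac{1}{4}$:
$$I = - 960 \pi.$$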